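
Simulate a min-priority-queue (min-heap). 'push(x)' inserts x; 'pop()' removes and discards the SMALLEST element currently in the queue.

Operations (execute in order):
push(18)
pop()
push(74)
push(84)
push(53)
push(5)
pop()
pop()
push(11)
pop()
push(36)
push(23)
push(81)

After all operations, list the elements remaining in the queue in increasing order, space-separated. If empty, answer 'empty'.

push(18): heap contents = [18]
pop() → 18: heap contents = []
push(74): heap contents = [74]
push(84): heap contents = [74, 84]
push(53): heap contents = [53, 74, 84]
push(5): heap contents = [5, 53, 74, 84]
pop() → 5: heap contents = [53, 74, 84]
pop() → 53: heap contents = [74, 84]
push(11): heap contents = [11, 74, 84]
pop() → 11: heap contents = [74, 84]
push(36): heap contents = [36, 74, 84]
push(23): heap contents = [23, 36, 74, 84]
push(81): heap contents = [23, 36, 74, 81, 84]

Answer: 23 36 74 81 84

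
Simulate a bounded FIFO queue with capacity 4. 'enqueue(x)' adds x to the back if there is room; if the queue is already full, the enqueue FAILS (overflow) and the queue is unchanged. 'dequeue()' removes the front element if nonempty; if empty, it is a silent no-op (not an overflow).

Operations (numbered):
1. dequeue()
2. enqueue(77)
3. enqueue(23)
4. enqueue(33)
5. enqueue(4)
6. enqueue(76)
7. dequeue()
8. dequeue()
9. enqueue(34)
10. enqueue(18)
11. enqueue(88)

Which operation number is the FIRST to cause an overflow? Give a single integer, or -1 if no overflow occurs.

Answer: 6

Derivation:
1. dequeue(): empty, no-op, size=0
2. enqueue(77): size=1
3. enqueue(23): size=2
4. enqueue(33): size=3
5. enqueue(4): size=4
6. enqueue(76): size=4=cap → OVERFLOW (fail)
7. dequeue(): size=3
8. dequeue(): size=2
9. enqueue(34): size=3
10. enqueue(18): size=4
11. enqueue(88): size=4=cap → OVERFLOW (fail)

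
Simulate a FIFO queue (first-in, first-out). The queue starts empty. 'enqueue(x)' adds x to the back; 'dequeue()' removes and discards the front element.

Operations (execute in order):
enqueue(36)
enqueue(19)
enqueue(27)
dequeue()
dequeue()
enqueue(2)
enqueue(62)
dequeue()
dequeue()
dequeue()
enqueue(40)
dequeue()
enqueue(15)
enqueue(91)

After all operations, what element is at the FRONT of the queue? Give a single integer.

Answer: 15

Derivation:
enqueue(36): queue = [36]
enqueue(19): queue = [36, 19]
enqueue(27): queue = [36, 19, 27]
dequeue(): queue = [19, 27]
dequeue(): queue = [27]
enqueue(2): queue = [27, 2]
enqueue(62): queue = [27, 2, 62]
dequeue(): queue = [2, 62]
dequeue(): queue = [62]
dequeue(): queue = []
enqueue(40): queue = [40]
dequeue(): queue = []
enqueue(15): queue = [15]
enqueue(91): queue = [15, 91]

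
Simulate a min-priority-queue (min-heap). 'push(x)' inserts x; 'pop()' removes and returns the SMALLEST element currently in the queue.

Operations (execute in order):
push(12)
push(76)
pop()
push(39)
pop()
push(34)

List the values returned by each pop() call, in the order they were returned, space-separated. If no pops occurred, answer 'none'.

push(12): heap contents = [12]
push(76): heap contents = [12, 76]
pop() → 12: heap contents = [76]
push(39): heap contents = [39, 76]
pop() → 39: heap contents = [76]
push(34): heap contents = [34, 76]

Answer: 12 39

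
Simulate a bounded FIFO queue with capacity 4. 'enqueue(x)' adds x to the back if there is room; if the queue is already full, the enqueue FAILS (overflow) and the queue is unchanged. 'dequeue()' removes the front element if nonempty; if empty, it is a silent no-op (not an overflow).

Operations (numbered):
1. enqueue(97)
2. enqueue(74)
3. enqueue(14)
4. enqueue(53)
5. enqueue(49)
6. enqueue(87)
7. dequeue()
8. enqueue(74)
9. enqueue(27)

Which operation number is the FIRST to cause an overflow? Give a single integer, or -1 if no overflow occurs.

Answer: 5

Derivation:
1. enqueue(97): size=1
2. enqueue(74): size=2
3. enqueue(14): size=3
4. enqueue(53): size=4
5. enqueue(49): size=4=cap → OVERFLOW (fail)
6. enqueue(87): size=4=cap → OVERFLOW (fail)
7. dequeue(): size=3
8. enqueue(74): size=4
9. enqueue(27): size=4=cap → OVERFLOW (fail)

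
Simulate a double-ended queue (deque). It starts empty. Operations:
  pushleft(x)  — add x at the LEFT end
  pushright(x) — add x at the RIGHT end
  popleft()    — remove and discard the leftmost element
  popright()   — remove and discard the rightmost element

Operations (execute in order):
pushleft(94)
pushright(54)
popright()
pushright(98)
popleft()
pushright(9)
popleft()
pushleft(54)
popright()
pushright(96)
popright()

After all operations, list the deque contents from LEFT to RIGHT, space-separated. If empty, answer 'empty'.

Answer: 54

Derivation:
pushleft(94): [94]
pushright(54): [94, 54]
popright(): [94]
pushright(98): [94, 98]
popleft(): [98]
pushright(9): [98, 9]
popleft(): [9]
pushleft(54): [54, 9]
popright(): [54]
pushright(96): [54, 96]
popright(): [54]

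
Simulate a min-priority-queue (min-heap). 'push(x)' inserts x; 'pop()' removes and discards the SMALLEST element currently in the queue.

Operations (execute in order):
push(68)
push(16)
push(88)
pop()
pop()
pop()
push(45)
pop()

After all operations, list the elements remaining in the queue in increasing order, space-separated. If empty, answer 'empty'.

Answer: empty

Derivation:
push(68): heap contents = [68]
push(16): heap contents = [16, 68]
push(88): heap contents = [16, 68, 88]
pop() → 16: heap contents = [68, 88]
pop() → 68: heap contents = [88]
pop() → 88: heap contents = []
push(45): heap contents = [45]
pop() → 45: heap contents = []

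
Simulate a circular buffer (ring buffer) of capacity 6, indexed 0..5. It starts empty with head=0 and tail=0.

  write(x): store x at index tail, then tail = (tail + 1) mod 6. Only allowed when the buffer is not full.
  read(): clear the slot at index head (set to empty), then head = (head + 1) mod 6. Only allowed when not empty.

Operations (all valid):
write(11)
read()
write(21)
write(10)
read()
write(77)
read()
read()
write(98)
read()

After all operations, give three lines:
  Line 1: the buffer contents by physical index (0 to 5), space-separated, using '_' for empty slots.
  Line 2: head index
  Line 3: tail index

Answer: _ _ _ _ _ _
5
5

Derivation:
write(11): buf=[11 _ _ _ _ _], head=0, tail=1, size=1
read(): buf=[_ _ _ _ _ _], head=1, tail=1, size=0
write(21): buf=[_ 21 _ _ _ _], head=1, tail=2, size=1
write(10): buf=[_ 21 10 _ _ _], head=1, tail=3, size=2
read(): buf=[_ _ 10 _ _ _], head=2, tail=3, size=1
write(77): buf=[_ _ 10 77 _ _], head=2, tail=4, size=2
read(): buf=[_ _ _ 77 _ _], head=3, tail=4, size=1
read(): buf=[_ _ _ _ _ _], head=4, tail=4, size=0
write(98): buf=[_ _ _ _ 98 _], head=4, tail=5, size=1
read(): buf=[_ _ _ _ _ _], head=5, tail=5, size=0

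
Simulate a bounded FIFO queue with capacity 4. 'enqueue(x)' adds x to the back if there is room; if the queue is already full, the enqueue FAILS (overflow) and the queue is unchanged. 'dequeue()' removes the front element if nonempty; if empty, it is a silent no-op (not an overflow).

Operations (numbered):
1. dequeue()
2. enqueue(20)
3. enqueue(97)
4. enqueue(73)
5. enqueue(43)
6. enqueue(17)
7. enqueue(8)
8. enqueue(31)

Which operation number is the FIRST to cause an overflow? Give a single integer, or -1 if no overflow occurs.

1. dequeue(): empty, no-op, size=0
2. enqueue(20): size=1
3. enqueue(97): size=2
4. enqueue(73): size=3
5. enqueue(43): size=4
6. enqueue(17): size=4=cap → OVERFLOW (fail)
7. enqueue(8): size=4=cap → OVERFLOW (fail)
8. enqueue(31): size=4=cap → OVERFLOW (fail)

Answer: 6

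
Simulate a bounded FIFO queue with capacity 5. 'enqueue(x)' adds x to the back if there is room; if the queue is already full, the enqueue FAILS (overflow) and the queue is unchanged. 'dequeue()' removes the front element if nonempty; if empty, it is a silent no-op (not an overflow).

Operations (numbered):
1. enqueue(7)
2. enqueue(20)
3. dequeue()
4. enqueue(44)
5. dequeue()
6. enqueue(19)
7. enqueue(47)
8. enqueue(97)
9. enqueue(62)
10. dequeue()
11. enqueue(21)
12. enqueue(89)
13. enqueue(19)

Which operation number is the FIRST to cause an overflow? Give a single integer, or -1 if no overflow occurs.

1. enqueue(7): size=1
2. enqueue(20): size=2
3. dequeue(): size=1
4. enqueue(44): size=2
5. dequeue(): size=1
6. enqueue(19): size=2
7. enqueue(47): size=3
8. enqueue(97): size=4
9. enqueue(62): size=5
10. dequeue(): size=4
11. enqueue(21): size=5
12. enqueue(89): size=5=cap → OVERFLOW (fail)
13. enqueue(19): size=5=cap → OVERFLOW (fail)

Answer: 12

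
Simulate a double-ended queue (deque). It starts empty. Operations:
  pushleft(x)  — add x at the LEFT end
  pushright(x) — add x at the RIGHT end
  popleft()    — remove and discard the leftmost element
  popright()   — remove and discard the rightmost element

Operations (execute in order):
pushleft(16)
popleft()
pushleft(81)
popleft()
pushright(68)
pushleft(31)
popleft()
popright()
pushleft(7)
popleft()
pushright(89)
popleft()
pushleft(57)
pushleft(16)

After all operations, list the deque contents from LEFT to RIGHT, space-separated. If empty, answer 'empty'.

Answer: 16 57

Derivation:
pushleft(16): [16]
popleft(): []
pushleft(81): [81]
popleft(): []
pushright(68): [68]
pushleft(31): [31, 68]
popleft(): [68]
popright(): []
pushleft(7): [7]
popleft(): []
pushright(89): [89]
popleft(): []
pushleft(57): [57]
pushleft(16): [16, 57]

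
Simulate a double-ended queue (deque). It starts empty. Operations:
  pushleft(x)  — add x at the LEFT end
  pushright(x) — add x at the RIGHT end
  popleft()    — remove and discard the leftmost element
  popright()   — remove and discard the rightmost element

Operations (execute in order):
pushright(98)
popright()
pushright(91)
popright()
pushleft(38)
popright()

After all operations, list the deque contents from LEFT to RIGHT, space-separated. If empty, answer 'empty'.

Answer: empty

Derivation:
pushright(98): [98]
popright(): []
pushright(91): [91]
popright(): []
pushleft(38): [38]
popright(): []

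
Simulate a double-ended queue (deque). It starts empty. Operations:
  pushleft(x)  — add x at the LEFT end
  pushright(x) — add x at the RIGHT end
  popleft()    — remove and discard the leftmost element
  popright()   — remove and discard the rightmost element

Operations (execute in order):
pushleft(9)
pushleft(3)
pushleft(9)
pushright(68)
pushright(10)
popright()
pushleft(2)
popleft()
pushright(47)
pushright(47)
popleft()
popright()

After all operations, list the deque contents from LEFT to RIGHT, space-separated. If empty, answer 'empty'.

pushleft(9): [9]
pushleft(3): [3, 9]
pushleft(9): [9, 3, 9]
pushright(68): [9, 3, 9, 68]
pushright(10): [9, 3, 9, 68, 10]
popright(): [9, 3, 9, 68]
pushleft(2): [2, 9, 3, 9, 68]
popleft(): [9, 3, 9, 68]
pushright(47): [9, 3, 9, 68, 47]
pushright(47): [9, 3, 9, 68, 47, 47]
popleft(): [3, 9, 68, 47, 47]
popright(): [3, 9, 68, 47]

Answer: 3 9 68 47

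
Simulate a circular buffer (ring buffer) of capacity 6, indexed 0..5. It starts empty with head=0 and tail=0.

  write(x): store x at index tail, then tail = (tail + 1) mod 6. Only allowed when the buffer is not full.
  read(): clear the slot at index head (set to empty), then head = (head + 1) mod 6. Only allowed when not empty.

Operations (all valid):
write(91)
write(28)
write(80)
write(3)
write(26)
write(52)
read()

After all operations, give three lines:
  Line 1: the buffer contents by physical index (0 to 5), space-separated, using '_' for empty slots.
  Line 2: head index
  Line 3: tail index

write(91): buf=[91 _ _ _ _ _], head=0, tail=1, size=1
write(28): buf=[91 28 _ _ _ _], head=0, tail=2, size=2
write(80): buf=[91 28 80 _ _ _], head=0, tail=3, size=3
write(3): buf=[91 28 80 3 _ _], head=0, tail=4, size=4
write(26): buf=[91 28 80 3 26 _], head=0, tail=5, size=5
write(52): buf=[91 28 80 3 26 52], head=0, tail=0, size=6
read(): buf=[_ 28 80 3 26 52], head=1, tail=0, size=5

Answer: _ 28 80 3 26 52
1
0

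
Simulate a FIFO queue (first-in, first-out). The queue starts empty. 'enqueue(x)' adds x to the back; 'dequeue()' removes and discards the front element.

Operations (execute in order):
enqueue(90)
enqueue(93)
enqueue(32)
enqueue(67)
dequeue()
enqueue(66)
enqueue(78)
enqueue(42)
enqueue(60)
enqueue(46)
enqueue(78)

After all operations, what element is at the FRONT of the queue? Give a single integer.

Answer: 93

Derivation:
enqueue(90): queue = [90]
enqueue(93): queue = [90, 93]
enqueue(32): queue = [90, 93, 32]
enqueue(67): queue = [90, 93, 32, 67]
dequeue(): queue = [93, 32, 67]
enqueue(66): queue = [93, 32, 67, 66]
enqueue(78): queue = [93, 32, 67, 66, 78]
enqueue(42): queue = [93, 32, 67, 66, 78, 42]
enqueue(60): queue = [93, 32, 67, 66, 78, 42, 60]
enqueue(46): queue = [93, 32, 67, 66, 78, 42, 60, 46]
enqueue(78): queue = [93, 32, 67, 66, 78, 42, 60, 46, 78]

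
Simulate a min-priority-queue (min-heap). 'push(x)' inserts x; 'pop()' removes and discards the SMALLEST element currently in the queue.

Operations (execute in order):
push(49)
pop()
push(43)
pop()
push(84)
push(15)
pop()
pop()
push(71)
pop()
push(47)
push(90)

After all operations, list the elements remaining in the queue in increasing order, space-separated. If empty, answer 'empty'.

Answer: 47 90

Derivation:
push(49): heap contents = [49]
pop() → 49: heap contents = []
push(43): heap contents = [43]
pop() → 43: heap contents = []
push(84): heap contents = [84]
push(15): heap contents = [15, 84]
pop() → 15: heap contents = [84]
pop() → 84: heap contents = []
push(71): heap contents = [71]
pop() → 71: heap contents = []
push(47): heap contents = [47]
push(90): heap contents = [47, 90]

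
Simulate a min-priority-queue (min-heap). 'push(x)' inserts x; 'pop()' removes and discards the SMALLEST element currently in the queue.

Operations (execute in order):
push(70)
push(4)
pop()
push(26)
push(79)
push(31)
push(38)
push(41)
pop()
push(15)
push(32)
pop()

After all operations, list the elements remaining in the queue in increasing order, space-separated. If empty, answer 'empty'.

Answer: 31 32 38 41 70 79

Derivation:
push(70): heap contents = [70]
push(4): heap contents = [4, 70]
pop() → 4: heap contents = [70]
push(26): heap contents = [26, 70]
push(79): heap contents = [26, 70, 79]
push(31): heap contents = [26, 31, 70, 79]
push(38): heap contents = [26, 31, 38, 70, 79]
push(41): heap contents = [26, 31, 38, 41, 70, 79]
pop() → 26: heap contents = [31, 38, 41, 70, 79]
push(15): heap contents = [15, 31, 38, 41, 70, 79]
push(32): heap contents = [15, 31, 32, 38, 41, 70, 79]
pop() → 15: heap contents = [31, 32, 38, 41, 70, 79]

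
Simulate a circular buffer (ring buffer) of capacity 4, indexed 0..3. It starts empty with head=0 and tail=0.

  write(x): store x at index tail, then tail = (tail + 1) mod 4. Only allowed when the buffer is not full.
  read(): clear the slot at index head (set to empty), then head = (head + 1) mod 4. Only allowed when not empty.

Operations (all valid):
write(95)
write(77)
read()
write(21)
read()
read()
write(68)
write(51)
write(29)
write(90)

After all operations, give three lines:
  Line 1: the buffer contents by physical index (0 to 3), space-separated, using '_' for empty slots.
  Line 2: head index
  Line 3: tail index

Answer: 51 29 90 68
3
3

Derivation:
write(95): buf=[95 _ _ _], head=0, tail=1, size=1
write(77): buf=[95 77 _ _], head=0, tail=2, size=2
read(): buf=[_ 77 _ _], head=1, tail=2, size=1
write(21): buf=[_ 77 21 _], head=1, tail=3, size=2
read(): buf=[_ _ 21 _], head=2, tail=3, size=1
read(): buf=[_ _ _ _], head=3, tail=3, size=0
write(68): buf=[_ _ _ 68], head=3, tail=0, size=1
write(51): buf=[51 _ _ 68], head=3, tail=1, size=2
write(29): buf=[51 29 _ 68], head=3, tail=2, size=3
write(90): buf=[51 29 90 68], head=3, tail=3, size=4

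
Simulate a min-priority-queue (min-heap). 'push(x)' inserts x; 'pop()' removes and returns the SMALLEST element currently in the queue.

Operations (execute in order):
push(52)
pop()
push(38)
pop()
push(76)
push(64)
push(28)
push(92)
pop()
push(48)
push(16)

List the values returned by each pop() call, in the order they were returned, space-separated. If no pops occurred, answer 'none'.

push(52): heap contents = [52]
pop() → 52: heap contents = []
push(38): heap contents = [38]
pop() → 38: heap contents = []
push(76): heap contents = [76]
push(64): heap contents = [64, 76]
push(28): heap contents = [28, 64, 76]
push(92): heap contents = [28, 64, 76, 92]
pop() → 28: heap contents = [64, 76, 92]
push(48): heap contents = [48, 64, 76, 92]
push(16): heap contents = [16, 48, 64, 76, 92]

Answer: 52 38 28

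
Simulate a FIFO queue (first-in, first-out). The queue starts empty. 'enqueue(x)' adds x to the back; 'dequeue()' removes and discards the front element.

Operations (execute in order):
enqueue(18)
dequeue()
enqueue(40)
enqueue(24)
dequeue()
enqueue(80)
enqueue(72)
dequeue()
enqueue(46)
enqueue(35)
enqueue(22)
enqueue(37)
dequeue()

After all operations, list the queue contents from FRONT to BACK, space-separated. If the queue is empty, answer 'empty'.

Answer: 72 46 35 22 37

Derivation:
enqueue(18): [18]
dequeue(): []
enqueue(40): [40]
enqueue(24): [40, 24]
dequeue(): [24]
enqueue(80): [24, 80]
enqueue(72): [24, 80, 72]
dequeue(): [80, 72]
enqueue(46): [80, 72, 46]
enqueue(35): [80, 72, 46, 35]
enqueue(22): [80, 72, 46, 35, 22]
enqueue(37): [80, 72, 46, 35, 22, 37]
dequeue(): [72, 46, 35, 22, 37]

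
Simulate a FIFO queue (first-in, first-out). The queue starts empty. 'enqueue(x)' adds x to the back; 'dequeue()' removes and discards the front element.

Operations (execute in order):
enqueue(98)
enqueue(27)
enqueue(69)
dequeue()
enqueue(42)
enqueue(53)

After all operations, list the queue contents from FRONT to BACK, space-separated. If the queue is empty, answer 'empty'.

Answer: 27 69 42 53

Derivation:
enqueue(98): [98]
enqueue(27): [98, 27]
enqueue(69): [98, 27, 69]
dequeue(): [27, 69]
enqueue(42): [27, 69, 42]
enqueue(53): [27, 69, 42, 53]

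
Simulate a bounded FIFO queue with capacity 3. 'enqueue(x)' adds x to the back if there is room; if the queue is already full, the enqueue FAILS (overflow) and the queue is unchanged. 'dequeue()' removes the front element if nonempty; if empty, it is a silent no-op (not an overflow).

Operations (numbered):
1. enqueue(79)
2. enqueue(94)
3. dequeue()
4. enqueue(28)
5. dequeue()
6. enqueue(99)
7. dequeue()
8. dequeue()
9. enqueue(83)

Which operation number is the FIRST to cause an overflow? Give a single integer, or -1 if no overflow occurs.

1. enqueue(79): size=1
2. enqueue(94): size=2
3. dequeue(): size=1
4. enqueue(28): size=2
5. dequeue(): size=1
6. enqueue(99): size=2
7. dequeue(): size=1
8. dequeue(): size=0
9. enqueue(83): size=1

Answer: -1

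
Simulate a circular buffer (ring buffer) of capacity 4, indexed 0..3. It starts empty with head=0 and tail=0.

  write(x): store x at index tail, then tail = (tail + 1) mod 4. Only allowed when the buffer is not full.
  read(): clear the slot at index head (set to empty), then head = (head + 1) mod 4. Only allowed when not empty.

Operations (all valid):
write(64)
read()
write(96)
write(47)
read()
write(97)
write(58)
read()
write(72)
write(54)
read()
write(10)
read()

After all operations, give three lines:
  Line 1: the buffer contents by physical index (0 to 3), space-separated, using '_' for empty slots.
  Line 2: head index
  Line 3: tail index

write(64): buf=[64 _ _ _], head=0, tail=1, size=1
read(): buf=[_ _ _ _], head=1, tail=1, size=0
write(96): buf=[_ 96 _ _], head=1, tail=2, size=1
write(47): buf=[_ 96 47 _], head=1, tail=3, size=2
read(): buf=[_ _ 47 _], head=2, tail=3, size=1
write(97): buf=[_ _ 47 97], head=2, tail=0, size=2
write(58): buf=[58 _ 47 97], head=2, tail=1, size=3
read(): buf=[58 _ _ 97], head=3, tail=1, size=2
write(72): buf=[58 72 _ 97], head=3, tail=2, size=3
write(54): buf=[58 72 54 97], head=3, tail=3, size=4
read(): buf=[58 72 54 _], head=0, tail=3, size=3
write(10): buf=[58 72 54 10], head=0, tail=0, size=4
read(): buf=[_ 72 54 10], head=1, tail=0, size=3

Answer: _ 72 54 10
1
0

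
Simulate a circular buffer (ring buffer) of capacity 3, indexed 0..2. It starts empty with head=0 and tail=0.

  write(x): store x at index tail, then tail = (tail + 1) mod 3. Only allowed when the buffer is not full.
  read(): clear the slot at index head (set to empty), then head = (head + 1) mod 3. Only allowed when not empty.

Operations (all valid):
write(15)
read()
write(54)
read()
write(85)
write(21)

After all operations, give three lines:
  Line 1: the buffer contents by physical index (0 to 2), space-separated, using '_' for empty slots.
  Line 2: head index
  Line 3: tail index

Answer: 21 _ 85
2
1

Derivation:
write(15): buf=[15 _ _], head=0, tail=1, size=1
read(): buf=[_ _ _], head=1, tail=1, size=0
write(54): buf=[_ 54 _], head=1, tail=2, size=1
read(): buf=[_ _ _], head=2, tail=2, size=0
write(85): buf=[_ _ 85], head=2, tail=0, size=1
write(21): buf=[21 _ 85], head=2, tail=1, size=2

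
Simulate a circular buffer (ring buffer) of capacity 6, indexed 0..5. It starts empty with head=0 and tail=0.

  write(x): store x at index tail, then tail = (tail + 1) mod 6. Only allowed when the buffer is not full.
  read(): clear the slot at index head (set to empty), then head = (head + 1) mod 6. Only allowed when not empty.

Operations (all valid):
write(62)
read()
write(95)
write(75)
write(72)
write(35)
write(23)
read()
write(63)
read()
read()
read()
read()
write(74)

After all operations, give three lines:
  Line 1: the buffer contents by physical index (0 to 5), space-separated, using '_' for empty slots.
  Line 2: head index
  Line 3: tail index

write(62): buf=[62 _ _ _ _ _], head=0, tail=1, size=1
read(): buf=[_ _ _ _ _ _], head=1, tail=1, size=0
write(95): buf=[_ 95 _ _ _ _], head=1, tail=2, size=1
write(75): buf=[_ 95 75 _ _ _], head=1, tail=3, size=2
write(72): buf=[_ 95 75 72 _ _], head=1, tail=4, size=3
write(35): buf=[_ 95 75 72 35 _], head=1, tail=5, size=4
write(23): buf=[_ 95 75 72 35 23], head=1, tail=0, size=5
read(): buf=[_ _ 75 72 35 23], head=2, tail=0, size=4
write(63): buf=[63 _ 75 72 35 23], head=2, tail=1, size=5
read(): buf=[63 _ _ 72 35 23], head=3, tail=1, size=4
read(): buf=[63 _ _ _ 35 23], head=4, tail=1, size=3
read(): buf=[63 _ _ _ _ 23], head=5, tail=1, size=2
read(): buf=[63 _ _ _ _ _], head=0, tail=1, size=1
write(74): buf=[63 74 _ _ _ _], head=0, tail=2, size=2

Answer: 63 74 _ _ _ _
0
2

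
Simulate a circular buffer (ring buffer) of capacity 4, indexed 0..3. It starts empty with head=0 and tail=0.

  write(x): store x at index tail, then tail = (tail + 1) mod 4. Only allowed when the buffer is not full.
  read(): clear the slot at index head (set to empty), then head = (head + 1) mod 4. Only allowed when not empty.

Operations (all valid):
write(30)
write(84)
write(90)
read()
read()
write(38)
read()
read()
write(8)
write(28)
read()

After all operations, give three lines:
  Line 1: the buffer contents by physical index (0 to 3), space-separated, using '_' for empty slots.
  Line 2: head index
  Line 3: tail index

write(30): buf=[30 _ _ _], head=0, tail=1, size=1
write(84): buf=[30 84 _ _], head=0, tail=2, size=2
write(90): buf=[30 84 90 _], head=0, tail=3, size=3
read(): buf=[_ 84 90 _], head=1, tail=3, size=2
read(): buf=[_ _ 90 _], head=2, tail=3, size=1
write(38): buf=[_ _ 90 38], head=2, tail=0, size=2
read(): buf=[_ _ _ 38], head=3, tail=0, size=1
read(): buf=[_ _ _ _], head=0, tail=0, size=0
write(8): buf=[8 _ _ _], head=0, tail=1, size=1
write(28): buf=[8 28 _ _], head=0, tail=2, size=2
read(): buf=[_ 28 _ _], head=1, tail=2, size=1

Answer: _ 28 _ _
1
2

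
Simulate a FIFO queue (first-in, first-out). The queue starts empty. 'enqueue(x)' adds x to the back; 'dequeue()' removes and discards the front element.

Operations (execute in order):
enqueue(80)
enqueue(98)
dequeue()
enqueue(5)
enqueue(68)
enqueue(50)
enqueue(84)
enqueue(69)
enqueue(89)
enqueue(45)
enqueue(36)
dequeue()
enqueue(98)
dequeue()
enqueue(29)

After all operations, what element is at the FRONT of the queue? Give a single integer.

Answer: 68

Derivation:
enqueue(80): queue = [80]
enqueue(98): queue = [80, 98]
dequeue(): queue = [98]
enqueue(5): queue = [98, 5]
enqueue(68): queue = [98, 5, 68]
enqueue(50): queue = [98, 5, 68, 50]
enqueue(84): queue = [98, 5, 68, 50, 84]
enqueue(69): queue = [98, 5, 68, 50, 84, 69]
enqueue(89): queue = [98, 5, 68, 50, 84, 69, 89]
enqueue(45): queue = [98, 5, 68, 50, 84, 69, 89, 45]
enqueue(36): queue = [98, 5, 68, 50, 84, 69, 89, 45, 36]
dequeue(): queue = [5, 68, 50, 84, 69, 89, 45, 36]
enqueue(98): queue = [5, 68, 50, 84, 69, 89, 45, 36, 98]
dequeue(): queue = [68, 50, 84, 69, 89, 45, 36, 98]
enqueue(29): queue = [68, 50, 84, 69, 89, 45, 36, 98, 29]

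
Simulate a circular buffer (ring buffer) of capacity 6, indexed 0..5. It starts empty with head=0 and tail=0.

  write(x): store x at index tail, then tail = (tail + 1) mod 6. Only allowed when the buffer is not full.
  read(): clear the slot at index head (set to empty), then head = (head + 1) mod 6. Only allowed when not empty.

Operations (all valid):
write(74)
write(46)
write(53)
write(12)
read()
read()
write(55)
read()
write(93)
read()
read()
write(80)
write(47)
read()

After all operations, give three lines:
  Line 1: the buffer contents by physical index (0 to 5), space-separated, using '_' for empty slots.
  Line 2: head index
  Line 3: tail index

write(74): buf=[74 _ _ _ _ _], head=0, tail=1, size=1
write(46): buf=[74 46 _ _ _ _], head=0, tail=2, size=2
write(53): buf=[74 46 53 _ _ _], head=0, tail=3, size=3
write(12): buf=[74 46 53 12 _ _], head=0, tail=4, size=4
read(): buf=[_ 46 53 12 _ _], head=1, tail=4, size=3
read(): buf=[_ _ 53 12 _ _], head=2, tail=4, size=2
write(55): buf=[_ _ 53 12 55 _], head=2, tail=5, size=3
read(): buf=[_ _ _ 12 55 _], head=3, tail=5, size=2
write(93): buf=[_ _ _ 12 55 93], head=3, tail=0, size=3
read(): buf=[_ _ _ _ 55 93], head=4, tail=0, size=2
read(): buf=[_ _ _ _ _ 93], head=5, tail=0, size=1
write(80): buf=[80 _ _ _ _ 93], head=5, tail=1, size=2
write(47): buf=[80 47 _ _ _ 93], head=5, tail=2, size=3
read(): buf=[80 47 _ _ _ _], head=0, tail=2, size=2

Answer: 80 47 _ _ _ _
0
2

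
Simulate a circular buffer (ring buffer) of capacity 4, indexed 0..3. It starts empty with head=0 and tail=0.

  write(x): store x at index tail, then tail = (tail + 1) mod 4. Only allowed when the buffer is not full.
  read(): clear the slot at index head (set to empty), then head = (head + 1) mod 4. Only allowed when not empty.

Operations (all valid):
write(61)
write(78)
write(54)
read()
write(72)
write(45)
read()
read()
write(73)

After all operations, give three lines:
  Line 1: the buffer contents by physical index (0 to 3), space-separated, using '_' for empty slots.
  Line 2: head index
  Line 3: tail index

Answer: 45 73 _ 72
3
2

Derivation:
write(61): buf=[61 _ _ _], head=0, tail=1, size=1
write(78): buf=[61 78 _ _], head=0, tail=2, size=2
write(54): buf=[61 78 54 _], head=0, tail=3, size=3
read(): buf=[_ 78 54 _], head=1, tail=3, size=2
write(72): buf=[_ 78 54 72], head=1, tail=0, size=3
write(45): buf=[45 78 54 72], head=1, tail=1, size=4
read(): buf=[45 _ 54 72], head=2, tail=1, size=3
read(): buf=[45 _ _ 72], head=3, tail=1, size=2
write(73): buf=[45 73 _ 72], head=3, tail=2, size=3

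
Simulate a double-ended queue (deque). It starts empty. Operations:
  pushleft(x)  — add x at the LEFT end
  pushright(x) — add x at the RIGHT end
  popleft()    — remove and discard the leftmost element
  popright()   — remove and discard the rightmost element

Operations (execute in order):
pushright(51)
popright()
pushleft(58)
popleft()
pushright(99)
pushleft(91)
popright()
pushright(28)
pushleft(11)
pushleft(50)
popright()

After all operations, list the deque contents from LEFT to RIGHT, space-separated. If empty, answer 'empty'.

Answer: 50 11 91

Derivation:
pushright(51): [51]
popright(): []
pushleft(58): [58]
popleft(): []
pushright(99): [99]
pushleft(91): [91, 99]
popright(): [91]
pushright(28): [91, 28]
pushleft(11): [11, 91, 28]
pushleft(50): [50, 11, 91, 28]
popright(): [50, 11, 91]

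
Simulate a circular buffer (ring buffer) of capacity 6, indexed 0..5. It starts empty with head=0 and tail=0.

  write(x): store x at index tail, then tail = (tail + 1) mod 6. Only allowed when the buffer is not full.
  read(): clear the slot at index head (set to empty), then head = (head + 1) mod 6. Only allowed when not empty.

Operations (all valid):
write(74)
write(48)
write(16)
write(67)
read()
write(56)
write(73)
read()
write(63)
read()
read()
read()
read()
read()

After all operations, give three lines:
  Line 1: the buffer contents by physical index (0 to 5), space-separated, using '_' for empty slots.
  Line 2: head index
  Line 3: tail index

write(74): buf=[74 _ _ _ _ _], head=0, tail=1, size=1
write(48): buf=[74 48 _ _ _ _], head=0, tail=2, size=2
write(16): buf=[74 48 16 _ _ _], head=0, tail=3, size=3
write(67): buf=[74 48 16 67 _ _], head=0, tail=4, size=4
read(): buf=[_ 48 16 67 _ _], head=1, tail=4, size=3
write(56): buf=[_ 48 16 67 56 _], head=1, tail=5, size=4
write(73): buf=[_ 48 16 67 56 73], head=1, tail=0, size=5
read(): buf=[_ _ 16 67 56 73], head=2, tail=0, size=4
write(63): buf=[63 _ 16 67 56 73], head=2, tail=1, size=5
read(): buf=[63 _ _ 67 56 73], head=3, tail=1, size=4
read(): buf=[63 _ _ _ 56 73], head=4, tail=1, size=3
read(): buf=[63 _ _ _ _ 73], head=5, tail=1, size=2
read(): buf=[63 _ _ _ _ _], head=0, tail=1, size=1
read(): buf=[_ _ _ _ _ _], head=1, tail=1, size=0

Answer: _ _ _ _ _ _
1
1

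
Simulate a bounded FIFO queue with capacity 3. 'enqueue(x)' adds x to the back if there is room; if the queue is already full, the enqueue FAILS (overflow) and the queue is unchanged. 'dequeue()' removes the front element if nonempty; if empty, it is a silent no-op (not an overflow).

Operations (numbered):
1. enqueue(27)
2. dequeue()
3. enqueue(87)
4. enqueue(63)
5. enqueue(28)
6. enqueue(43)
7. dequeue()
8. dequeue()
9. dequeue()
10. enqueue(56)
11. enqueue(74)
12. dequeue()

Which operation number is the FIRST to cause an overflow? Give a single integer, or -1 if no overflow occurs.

1. enqueue(27): size=1
2. dequeue(): size=0
3. enqueue(87): size=1
4. enqueue(63): size=2
5. enqueue(28): size=3
6. enqueue(43): size=3=cap → OVERFLOW (fail)
7. dequeue(): size=2
8. dequeue(): size=1
9. dequeue(): size=0
10. enqueue(56): size=1
11. enqueue(74): size=2
12. dequeue(): size=1

Answer: 6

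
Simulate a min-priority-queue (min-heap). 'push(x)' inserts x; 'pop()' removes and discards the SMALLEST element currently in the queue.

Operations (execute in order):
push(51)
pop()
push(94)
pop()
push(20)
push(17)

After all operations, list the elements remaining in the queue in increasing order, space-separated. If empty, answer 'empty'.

Answer: 17 20

Derivation:
push(51): heap contents = [51]
pop() → 51: heap contents = []
push(94): heap contents = [94]
pop() → 94: heap contents = []
push(20): heap contents = [20]
push(17): heap contents = [17, 20]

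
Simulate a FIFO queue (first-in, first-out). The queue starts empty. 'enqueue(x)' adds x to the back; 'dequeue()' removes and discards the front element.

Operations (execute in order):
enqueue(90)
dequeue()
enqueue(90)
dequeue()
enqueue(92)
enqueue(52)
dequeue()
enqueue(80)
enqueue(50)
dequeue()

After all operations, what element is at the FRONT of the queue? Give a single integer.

Answer: 80

Derivation:
enqueue(90): queue = [90]
dequeue(): queue = []
enqueue(90): queue = [90]
dequeue(): queue = []
enqueue(92): queue = [92]
enqueue(52): queue = [92, 52]
dequeue(): queue = [52]
enqueue(80): queue = [52, 80]
enqueue(50): queue = [52, 80, 50]
dequeue(): queue = [80, 50]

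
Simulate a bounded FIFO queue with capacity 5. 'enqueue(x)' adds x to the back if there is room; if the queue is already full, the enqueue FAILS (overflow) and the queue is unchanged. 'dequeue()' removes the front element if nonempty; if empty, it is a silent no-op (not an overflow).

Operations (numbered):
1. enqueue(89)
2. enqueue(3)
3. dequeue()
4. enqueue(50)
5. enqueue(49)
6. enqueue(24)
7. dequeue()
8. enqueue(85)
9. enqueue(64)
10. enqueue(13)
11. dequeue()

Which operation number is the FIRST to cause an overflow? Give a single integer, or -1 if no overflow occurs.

1. enqueue(89): size=1
2. enqueue(3): size=2
3. dequeue(): size=1
4. enqueue(50): size=2
5. enqueue(49): size=3
6. enqueue(24): size=4
7. dequeue(): size=3
8. enqueue(85): size=4
9. enqueue(64): size=5
10. enqueue(13): size=5=cap → OVERFLOW (fail)
11. dequeue(): size=4

Answer: 10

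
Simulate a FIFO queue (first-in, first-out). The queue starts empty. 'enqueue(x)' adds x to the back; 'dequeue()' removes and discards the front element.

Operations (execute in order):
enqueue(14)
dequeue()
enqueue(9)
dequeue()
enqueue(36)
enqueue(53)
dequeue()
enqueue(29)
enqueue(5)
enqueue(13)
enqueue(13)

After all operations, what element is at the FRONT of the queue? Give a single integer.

enqueue(14): queue = [14]
dequeue(): queue = []
enqueue(9): queue = [9]
dequeue(): queue = []
enqueue(36): queue = [36]
enqueue(53): queue = [36, 53]
dequeue(): queue = [53]
enqueue(29): queue = [53, 29]
enqueue(5): queue = [53, 29, 5]
enqueue(13): queue = [53, 29, 5, 13]
enqueue(13): queue = [53, 29, 5, 13, 13]

Answer: 53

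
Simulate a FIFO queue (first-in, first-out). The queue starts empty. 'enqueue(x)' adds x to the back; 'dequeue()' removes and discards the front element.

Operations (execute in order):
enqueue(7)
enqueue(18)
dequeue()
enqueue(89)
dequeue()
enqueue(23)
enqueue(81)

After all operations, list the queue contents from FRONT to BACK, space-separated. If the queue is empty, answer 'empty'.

enqueue(7): [7]
enqueue(18): [7, 18]
dequeue(): [18]
enqueue(89): [18, 89]
dequeue(): [89]
enqueue(23): [89, 23]
enqueue(81): [89, 23, 81]

Answer: 89 23 81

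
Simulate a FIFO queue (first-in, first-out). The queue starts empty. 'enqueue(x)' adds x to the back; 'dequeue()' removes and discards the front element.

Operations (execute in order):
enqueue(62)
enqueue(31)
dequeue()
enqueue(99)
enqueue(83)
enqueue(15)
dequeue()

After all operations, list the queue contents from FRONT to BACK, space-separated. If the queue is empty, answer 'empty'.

Answer: 99 83 15

Derivation:
enqueue(62): [62]
enqueue(31): [62, 31]
dequeue(): [31]
enqueue(99): [31, 99]
enqueue(83): [31, 99, 83]
enqueue(15): [31, 99, 83, 15]
dequeue(): [99, 83, 15]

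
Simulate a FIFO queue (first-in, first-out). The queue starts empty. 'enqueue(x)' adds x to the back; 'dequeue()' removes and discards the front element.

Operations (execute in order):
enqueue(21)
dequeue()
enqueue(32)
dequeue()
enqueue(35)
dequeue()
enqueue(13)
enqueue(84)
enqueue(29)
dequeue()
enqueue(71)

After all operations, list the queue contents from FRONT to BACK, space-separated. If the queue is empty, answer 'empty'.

Answer: 84 29 71

Derivation:
enqueue(21): [21]
dequeue(): []
enqueue(32): [32]
dequeue(): []
enqueue(35): [35]
dequeue(): []
enqueue(13): [13]
enqueue(84): [13, 84]
enqueue(29): [13, 84, 29]
dequeue(): [84, 29]
enqueue(71): [84, 29, 71]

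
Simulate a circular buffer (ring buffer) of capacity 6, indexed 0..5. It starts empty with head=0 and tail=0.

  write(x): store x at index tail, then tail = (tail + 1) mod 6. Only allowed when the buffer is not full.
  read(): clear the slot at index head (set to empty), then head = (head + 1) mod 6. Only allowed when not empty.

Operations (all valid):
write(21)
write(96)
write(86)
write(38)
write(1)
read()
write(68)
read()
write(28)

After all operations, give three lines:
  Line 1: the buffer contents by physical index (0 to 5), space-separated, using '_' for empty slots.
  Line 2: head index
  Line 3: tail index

write(21): buf=[21 _ _ _ _ _], head=0, tail=1, size=1
write(96): buf=[21 96 _ _ _ _], head=0, tail=2, size=2
write(86): buf=[21 96 86 _ _ _], head=0, tail=3, size=3
write(38): buf=[21 96 86 38 _ _], head=0, tail=4, size=4
write(1): buf=[21 96 86 38 1 _], head=0, tail=5, size=5
read(): buf=[_ 96 86 38 1 _], head=1, tail=5, size=4
write(68): buf=[_ 96 86 38 1 68], head=1, tail=0, size=5
read(): buf=[_ _ 86 38 1 68], head=2, tail=0, size=4
write(28): buf=[28 _ 86 38 1 68], head=2, tail=1, size=5

Answer: 28 _ 86 38 1 68
2
1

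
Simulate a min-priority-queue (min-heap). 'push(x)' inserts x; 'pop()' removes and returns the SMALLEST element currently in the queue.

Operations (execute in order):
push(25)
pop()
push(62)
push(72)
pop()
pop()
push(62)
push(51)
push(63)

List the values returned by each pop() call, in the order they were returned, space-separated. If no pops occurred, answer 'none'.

push(25): heap contents = [25]
pop() → 25: heap contents = []
push(62): heap contents = [62]
push(72): heap contents = [62, 72]
pop() → 62: heap contents = [72]
pop() → 72: heap contents = []
push(62): heap contents = [62]
push(51): heap contents = [51, 62]
push(63): heap contents = [51, 62, 63]

Answer: 25 62 72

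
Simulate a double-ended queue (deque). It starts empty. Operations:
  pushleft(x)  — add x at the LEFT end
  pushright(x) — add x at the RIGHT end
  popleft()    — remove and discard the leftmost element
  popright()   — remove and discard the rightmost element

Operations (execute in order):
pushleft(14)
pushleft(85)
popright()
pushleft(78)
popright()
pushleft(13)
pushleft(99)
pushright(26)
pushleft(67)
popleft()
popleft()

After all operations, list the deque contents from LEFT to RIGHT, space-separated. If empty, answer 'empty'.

Answer: 13 78 26

Derivation:
pushleft(14): [14]
pushleft(85): [85, 14]
popright(): [85]
pushleft(78): [78, 85]
popright(): [78]
pushleft(13): [13, 78]
pushleft(99): [99, 13, 78]
pushright(26): [99, 13, 78, 26]
pushleft(67): [67, 99, 13, 78, 26]
popleft(): [99, 13, 78, 26]
popleft(): [13, 78, 26]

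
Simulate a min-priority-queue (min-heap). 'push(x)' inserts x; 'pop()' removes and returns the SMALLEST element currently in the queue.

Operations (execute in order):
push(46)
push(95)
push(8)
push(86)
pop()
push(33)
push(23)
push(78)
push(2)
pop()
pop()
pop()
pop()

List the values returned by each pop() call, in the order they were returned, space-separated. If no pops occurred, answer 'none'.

Answer: 8 2 23 33 46

Derivation:
push(46): heap contents = [46]
push(95): heap contents = [46, 95]
push(8): heap contents = [8, 46, 95]
push(86): heap contents = [8, 46, 86, 95]
pop() → 8: heap contents = [46, 86, 95]
push(33): heap contents = [33, 46, 86, 95]
push(23): heap contents = [23, 33, 46, 86, 95]
push(78): heap contents = [23, 33, 46, 78, 86, 95]
push(2): heap contents = [2, 23, 33, 46, 78, 86, 95]
pop() → 2: heap contents = [23, 33, 46, 78, 86, 95]
pop() → 23: heap contents = [33, 46, 78, 86, 95]
pop() → 33: heap contents = [46, 78, 86, 95]
pop() → 46: heap contents = [78, 86, 95]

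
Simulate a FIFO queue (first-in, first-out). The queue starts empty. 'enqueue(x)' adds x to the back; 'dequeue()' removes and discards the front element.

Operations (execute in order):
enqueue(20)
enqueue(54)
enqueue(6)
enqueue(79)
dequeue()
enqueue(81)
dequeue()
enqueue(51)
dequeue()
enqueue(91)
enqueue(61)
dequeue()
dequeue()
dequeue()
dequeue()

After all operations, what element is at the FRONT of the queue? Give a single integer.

Answer: 61

Derivation:
enqueue(20): queue = [20]
enqueue(54): queue = [20, 54]
enqueue(6): queue = [20, 54, 6]
enqueue(79): queue = [20, 54, 6, 79]
dequeue(): queue = [54, 6, 79]
enqueue(81): queue = [54, 6, 79, 81]
dequeue(): queue = [6, 79, 81]
enqueue(51): queue = [6, 79, 81, 51]
dequeue(): queue = [79, 81, 51]
enqueue(91): queue = [79, 81, 51, 91]
enqueue(61): queue = [79, 81, 51, 91, 61]
dequeue(): queue = [81, 51, 91, 61]
dequeue(): queue = [51, 91, 61]
dequeue(): queue = [91, 61]
dequeue(): queue = [61]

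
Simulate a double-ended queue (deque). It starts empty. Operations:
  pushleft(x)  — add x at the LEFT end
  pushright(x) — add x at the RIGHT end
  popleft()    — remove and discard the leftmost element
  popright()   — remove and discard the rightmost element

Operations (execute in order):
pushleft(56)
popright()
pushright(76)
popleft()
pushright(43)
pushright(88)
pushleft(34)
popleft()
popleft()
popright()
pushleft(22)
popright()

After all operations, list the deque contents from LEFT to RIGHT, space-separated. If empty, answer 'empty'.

Answer: empty

Derivation:
pushleft(56): [56]
popright(): []
pushright(76): [76]
popleft(): []
pushright(43): [43]
pushright(88): [43, 88]
pushleft(34): [34, 43, 88]
popleft(): [43, 88]
popleft(): [88]
popright(): []
pushleft(22): [22]
popright(): []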